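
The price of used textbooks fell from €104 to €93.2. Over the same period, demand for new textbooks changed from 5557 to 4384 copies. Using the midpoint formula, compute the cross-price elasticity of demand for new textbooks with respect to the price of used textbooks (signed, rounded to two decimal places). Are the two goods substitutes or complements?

%ΔQ_{new textbooks} = (4384 − 5557)/avg = -1173/4970.5 = -0.235992…
%ΔP_{used textbooks} = (93.2 − 104)/avg = -10.8/98.6 = -0.109533…
E_cross = (-1173/4970.5) / (-10.8/98.6) = 2.1545…
E_cross > 0 ⇒ the goods are substitutes.

2.15; substitutes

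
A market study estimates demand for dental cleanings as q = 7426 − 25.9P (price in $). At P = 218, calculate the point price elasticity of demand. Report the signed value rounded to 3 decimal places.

dq/dP = −25.9. At P = 218, q = 7426 − 25.9(218) = 1779.8.
Ed = (dq/dP)·(P/q) = −25.9 × (218/1779.8) = -3.17237…

-3.172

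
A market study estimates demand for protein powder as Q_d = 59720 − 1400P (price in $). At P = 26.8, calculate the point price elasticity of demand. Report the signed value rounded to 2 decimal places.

dQ_d/dP = −1400. At P = 26.8, Q_d = 59720 − 1400(26.8) = 22200.
Ed = (dQ_d/dP)·(P/Q_d) = −1400 × (26.8/22200) = -1.6900…

-1.69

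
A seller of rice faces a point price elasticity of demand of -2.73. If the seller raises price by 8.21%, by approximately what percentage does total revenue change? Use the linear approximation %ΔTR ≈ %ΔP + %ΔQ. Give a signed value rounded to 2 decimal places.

-14.20%

%ΔQ ≈ Ed × %ΔP = (-2.73) × (+8.21%) = -22.4133%
%ΔTR ≈ %ΔP + %ΔQ = (+8.21%) + (-22.4133%) = -14.2033%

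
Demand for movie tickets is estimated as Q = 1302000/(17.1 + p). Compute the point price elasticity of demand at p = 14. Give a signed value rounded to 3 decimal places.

-0.450

dQ/dp = −1302000/(17.1 + p)² = -1346.14. At p = 14, Q = 41865.
Ed = (dQ/dp)·(p/Q) = (-1346.14) × (14/41865) = -0.45016…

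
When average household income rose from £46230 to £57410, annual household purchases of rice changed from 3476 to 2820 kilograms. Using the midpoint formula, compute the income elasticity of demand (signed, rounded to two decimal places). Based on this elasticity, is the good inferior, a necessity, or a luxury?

-0.97; inferior

%ΔQ = (2820 − 3476)/[( 3476 + 2820)/2] = -656/3148 = -0.208386…
%ΔIncome = (57410 − 46230)/[( 46230 + 57410)/2] = 11180/51820 = 0.215746…
E_income = (-656/3148) / (11180/51820) = -0.9658…
E_income < 0 ⇒ inferior good.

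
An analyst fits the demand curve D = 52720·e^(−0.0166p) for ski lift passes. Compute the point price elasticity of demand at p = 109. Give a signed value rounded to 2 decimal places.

dD/dp = −0.0166·D = -143.308. At p = 109, D = 8633.02.
Ed = (dD/dp)·(p/D) = (-143.308) × (109/8633.02) = -1.8094

-1.81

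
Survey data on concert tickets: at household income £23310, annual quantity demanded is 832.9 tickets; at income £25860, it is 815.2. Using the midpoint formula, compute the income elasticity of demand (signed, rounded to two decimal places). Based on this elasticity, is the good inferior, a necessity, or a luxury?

-0.21; inferior

%ΔQ = (815.2 − 832.9)/[( 832.9 + 815.2)/2] = -17.7/824.05 = -0.021479…
%ΔIncome = (25860 − 23310)/[( 23310 + 25860)/2] = 2550/24585 = 0.103721…
E_income = (-17.7/824.05) / (2550/24585) = -0.2070…
E_income < 0 ⇒ inferior good.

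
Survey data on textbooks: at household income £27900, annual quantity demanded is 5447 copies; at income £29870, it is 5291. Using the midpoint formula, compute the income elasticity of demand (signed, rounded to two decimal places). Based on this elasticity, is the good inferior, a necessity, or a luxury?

-0.43; inferior

%ΔQ = (5291 − 5447)/[( 5447 + 5291)/2] = -156/5369 = -0.029055…
%ΔIncome = (29870 − 27900)/[( 27900 + 29870)/2] = 1970/28885 = 0.068201…
E_income = (-156/5369) / (1970/28885) = -0.4260…
E_income < 0 ⇒ inferior good.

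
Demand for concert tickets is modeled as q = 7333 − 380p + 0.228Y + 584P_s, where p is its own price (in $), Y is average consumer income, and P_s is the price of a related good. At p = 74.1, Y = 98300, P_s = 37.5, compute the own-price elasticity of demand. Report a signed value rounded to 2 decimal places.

-1.20

At the given values, q = 7333 − 380(74.1) + 0.228(98300) + 584(37.5) = 23487.4.
∂q/∂p = −380.
E = (-380) × (74.1/23487.4) = -1.1988…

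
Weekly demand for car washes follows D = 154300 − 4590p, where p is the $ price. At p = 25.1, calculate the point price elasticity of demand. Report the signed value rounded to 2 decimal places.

dD/dp = −4590. At p = 25.1, D = 154300 − 4590(25.1) = 39091.
Ed = (dD/dp)·(p/D) = −4590 × (25.1/39091) = -2.9472…

-2.95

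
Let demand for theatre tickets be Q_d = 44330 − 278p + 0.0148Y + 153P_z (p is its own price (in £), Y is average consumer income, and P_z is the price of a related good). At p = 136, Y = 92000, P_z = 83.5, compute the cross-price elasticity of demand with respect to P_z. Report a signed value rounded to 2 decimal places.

0.62

At the given values, Q_d = 44330 − 278(136) + 0.0148(92000) + 153(83.5) = 20659.1.
∂Q_d/∂P_z = 153.
E = (153) × (83.5/20659.1) = 0.6183…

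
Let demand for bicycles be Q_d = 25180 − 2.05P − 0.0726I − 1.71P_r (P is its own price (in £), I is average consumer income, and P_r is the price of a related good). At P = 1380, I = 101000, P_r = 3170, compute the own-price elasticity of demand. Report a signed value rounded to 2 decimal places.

-0.29

At the given values, Q_d = 25180 − 2.05(1380) − 0.0726(101000) − 1.71(3170) = 9597.7.
∂Q_d/∂P = −2.05.
E = (-2.05) × (1380/9597.7) = -0.2947…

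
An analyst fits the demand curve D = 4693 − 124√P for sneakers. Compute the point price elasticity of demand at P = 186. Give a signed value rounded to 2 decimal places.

dD/dP = −124/(2√P) = -4.54606. At P = 186, D = 3001.87.
Ed = (dD/dP)·(P/D) = (-4.54606) × (186/3001.87) = -0.2816…

-0.28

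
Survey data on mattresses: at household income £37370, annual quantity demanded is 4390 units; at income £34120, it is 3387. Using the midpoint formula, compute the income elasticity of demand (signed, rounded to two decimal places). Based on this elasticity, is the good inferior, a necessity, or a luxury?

%ΔQ = (3387 − 4390)/[( 4390 + 3387)/2] = -1003/3888.5 = -0.257940…
%ΔIncome = (34120 − 37370)/[( 37370 + 34120)/2] = -3250/35745 = -0.090921…
E_income = (-1003/3888.5) / (-3250/35745) = 2.8369…
E_income > 1 ⇒ normal good, luxury.

2.84; luxury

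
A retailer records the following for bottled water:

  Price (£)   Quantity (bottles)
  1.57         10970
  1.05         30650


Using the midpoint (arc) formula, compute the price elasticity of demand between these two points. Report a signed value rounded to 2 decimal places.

%ΔQ = (30650 − 10970) / [(10970 + 30650)/2] = 19680/20810 = 0.945699…
%ΔP = (1.05 − 1.57) / [(1.57 + 1.05)/2] = -0.52/1.31 = -0.396946…
Arc Ed = %ΔQ / %ΔP = (19680/20810) / (-0.52/1.31) = -2.3824…

-2.38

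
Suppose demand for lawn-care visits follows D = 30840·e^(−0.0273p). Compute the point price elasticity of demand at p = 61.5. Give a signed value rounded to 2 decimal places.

dD/dp = −0.0273·D = -157.079. At p = 61.5, D = 5753.81.
Ed = (dD/dp)·(p/D) = (-157.079) × (61.5/5753.81) = -1.6789…

-1.68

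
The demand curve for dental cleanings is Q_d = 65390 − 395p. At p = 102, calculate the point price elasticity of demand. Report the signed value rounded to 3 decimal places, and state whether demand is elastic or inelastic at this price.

-1.605; elastic

dQ_d/dp = −395. At p = 102, Q_d = 65390 − 395(102) = 25100.
Ed = (dQ_d/dp)·(p/Q_d) = −395 × (102/25100) = -1.60517…
|Ed| = 1.605 > 1, so demand is elastic.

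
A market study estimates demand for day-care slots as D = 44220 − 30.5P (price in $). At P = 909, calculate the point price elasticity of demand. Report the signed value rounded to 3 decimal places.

dD/dP = −30.5. At P = 909, D = 44220 − 30.5(909) = 16495.5.
Ed = (dD/dP)·(P/D) = −30.5 × (909/16495.5) = -1.68073…

-1.681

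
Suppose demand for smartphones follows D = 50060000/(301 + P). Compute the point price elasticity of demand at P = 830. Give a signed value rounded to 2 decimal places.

dD/dP = −50060000/(301 + P)² = -39.135. At P = 830, D = 44261.7.
Ed = (dD/dP)·(P/D) = (-39.135) × (830/44261.7) = -0.7338…

-0.73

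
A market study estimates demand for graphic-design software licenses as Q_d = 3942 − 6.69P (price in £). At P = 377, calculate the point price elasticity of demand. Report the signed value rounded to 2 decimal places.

dQ_d/dP = −6.69. At P = 377, Q_d = 3942 − 6.69(377) = 1419.87.
Ed = (dQ_d/dP)·(P/Q_d) = −6.69 × (377/1419.87) = -1.7763…

-1.78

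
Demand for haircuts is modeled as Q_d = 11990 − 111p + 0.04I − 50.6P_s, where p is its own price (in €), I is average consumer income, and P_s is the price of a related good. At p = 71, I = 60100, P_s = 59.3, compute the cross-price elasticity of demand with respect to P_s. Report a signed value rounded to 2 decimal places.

-0.85

At the given values, Q_d = 11990 − 111(71) + 0.04(60100) − 50.6(59.3) = 3512.42.
∂Q_d/∂P_s = -50.6.
E = (-50.6) × (59.3/3512.42) = -0.8542…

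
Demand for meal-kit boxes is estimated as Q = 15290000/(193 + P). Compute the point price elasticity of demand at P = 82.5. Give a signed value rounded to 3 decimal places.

dQ/dP = −15290000/(193 + P)² = -201.449. At P = 82.5, Q = 55499.1.
Ed = (dQ/dP)·(P/Q) = (-201.449) × (82.5/55499.1) = -0.29945…

-0.299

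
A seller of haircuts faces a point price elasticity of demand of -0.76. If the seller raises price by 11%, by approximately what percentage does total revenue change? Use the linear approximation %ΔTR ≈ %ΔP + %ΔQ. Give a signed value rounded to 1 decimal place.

+2.6%

%ΔQ ≈ Ed × %ΔP = (-0.76) × (+11%) = -8.3600%
%ΔTR ≈ %ΔP + %ΔQ = (+11%) + (-8.3600%) = +2.6400%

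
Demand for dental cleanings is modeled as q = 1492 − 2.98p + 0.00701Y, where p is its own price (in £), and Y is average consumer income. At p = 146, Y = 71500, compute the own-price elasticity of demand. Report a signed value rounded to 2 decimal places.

-0.28

At the given values, q = 1492 − 2.98(146) + 0.00701(71500) = 1558.135.
∂q/∂p = −2.98.
E = (-2.98) × (146/1558.135) = -0.2792…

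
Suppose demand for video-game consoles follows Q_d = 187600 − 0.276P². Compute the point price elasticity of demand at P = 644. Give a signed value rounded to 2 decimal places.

dQ_d/dP = −2·0.276·P = -355.488. At P = 644, Q_d = 73132.864.
Ed = (dQ_d/dP)·(P/Q_d) = (-355.488) × (644/73132.864) = -3.1303…

-3.13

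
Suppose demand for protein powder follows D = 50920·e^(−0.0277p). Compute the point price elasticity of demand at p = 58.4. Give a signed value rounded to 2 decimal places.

-1.62

dD/dp = −0.0277·D = -279.781. At p = 58.4, D = 10100.4.
Ed = (dD/dp)·(p/D) = (-279.781) × (58.4/10100.4) = -1.6176…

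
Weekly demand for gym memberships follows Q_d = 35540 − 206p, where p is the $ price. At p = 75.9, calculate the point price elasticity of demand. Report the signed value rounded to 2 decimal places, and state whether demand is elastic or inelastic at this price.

dQ_d/dp = −206. At p = 75.9, Q_d = 35540 − 206(75.9) = 19904.6.
Ed = (dQ_d/dp)·(p/Q_d) = −206 × (75.9/19904.6) = -0.7855…
|Ed| = 0.79 < 1, so demand is inelastic.

-0.79; inelastic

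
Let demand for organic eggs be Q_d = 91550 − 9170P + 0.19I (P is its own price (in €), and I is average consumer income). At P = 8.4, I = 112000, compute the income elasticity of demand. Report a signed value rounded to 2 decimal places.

At the given values, Q_d = 91550 − 9170(8.4) + 0.19(112000) = 35802.
∂Q_d/∂I = 0.19.
E = (0.19) × (112000/35802) = 0.5943…

0.59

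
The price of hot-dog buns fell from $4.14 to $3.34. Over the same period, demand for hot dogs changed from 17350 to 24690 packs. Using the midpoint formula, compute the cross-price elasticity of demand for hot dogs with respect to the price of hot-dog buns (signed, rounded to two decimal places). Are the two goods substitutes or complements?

-1.63; complements

%ΔQ_{hot dogs} = (24690 − 17350)/avg = 7340/21020 = 0.349191…
%ΔP_{hot-dog buns} = (3.34 − 4.14)/avg = -0.8/3.74 = -0.213903…
E_cross = (7340/21020) / (-0.8/3.74) = -1.6324…
E_cross < 0 ⇒ the goods are complements.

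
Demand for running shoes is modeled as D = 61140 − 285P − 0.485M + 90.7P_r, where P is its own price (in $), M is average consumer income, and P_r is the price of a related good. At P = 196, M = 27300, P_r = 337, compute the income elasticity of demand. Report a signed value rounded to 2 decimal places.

-0.59

At the given values, D = 61140 − 285(196) − 0.485(27300) + 90.7(337) = 22605.4.
∂D/∂M = -0.485.
E = (-0.485) × (27300/22605.4) = -0.5857…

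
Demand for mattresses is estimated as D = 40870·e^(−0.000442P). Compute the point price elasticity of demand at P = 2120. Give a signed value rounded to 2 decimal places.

-0.94

dD/dP = −0.000442·D = -7.07743. At P = 2120, D = 16012.3.
Ed = (dD/dP)·(P/D) = (-7.07743) × (2120/16012.3) = -0.9370…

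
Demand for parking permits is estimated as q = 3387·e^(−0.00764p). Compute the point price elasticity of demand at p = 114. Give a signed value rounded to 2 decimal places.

dq/dp = −0.00764·q = -10.8307. At p = 114, q = 1417.63.
Ed = (dq/dp)·(p/q) = (-10.8307) × (114/1417.63) = -0.8709…

-0.87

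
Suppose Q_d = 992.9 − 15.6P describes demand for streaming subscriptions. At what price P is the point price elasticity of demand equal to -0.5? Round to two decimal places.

21.22

Ed = −15.6P/(992.9 − 15.6P). Set this equal to -0.5:
15.6P = 0.5·(992.9 − 15.6P) ⇒ 15.6P(1 + 0.5) = 0.5·992.9
P = 0.5·992.9 / (15.6·1.5) = 21.2158…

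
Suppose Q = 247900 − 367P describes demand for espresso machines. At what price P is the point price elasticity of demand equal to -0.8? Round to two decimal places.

Ed = −367P/(247900 − 367P). Set this equal to -0.8:
367P = 0.8·(247900 − 367P) ⇒ 367P(1 + 0.8) = 0.8·247900
P = 0.8·247900 / (367·1.8) = 300.2119…

300.21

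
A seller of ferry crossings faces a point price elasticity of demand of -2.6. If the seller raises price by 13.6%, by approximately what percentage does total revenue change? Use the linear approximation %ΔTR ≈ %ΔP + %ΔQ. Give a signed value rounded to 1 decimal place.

-21.8%

%ΔQ ≈ Ed × %ΔP = (-2.6) × (+13.6%) = -35.3600%
%ΔTR ≈ %ΔP + %ΔQ = (+13.6%) + (-35.3600%) = -21.7600%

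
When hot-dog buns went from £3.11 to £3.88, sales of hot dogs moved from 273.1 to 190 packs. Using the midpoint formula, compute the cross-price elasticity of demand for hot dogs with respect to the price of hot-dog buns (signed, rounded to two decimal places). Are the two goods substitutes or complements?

-1.63; complements

%ΔQ_{hot dogs} = (190 − 273.1)/avg = -83.1/231.55 = -0.358885…
%ΔP_{hot-dog buns} = (3.88 − 3.11)/avg = 0.77/3.495 = 0.220314…
E_cross = (-83.1/231.55) / (0.77/3.495) = -1.6289…
E_cross < 0 ⇒ the goods are complements.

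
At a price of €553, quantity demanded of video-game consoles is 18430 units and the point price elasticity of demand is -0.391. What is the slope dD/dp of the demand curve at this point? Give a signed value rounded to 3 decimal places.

-13.031

Ed = (dD/dp)·(p/D) ⇒ dD/dp = Ed·D/p = (-0.391)·18430/553 = -13.03097…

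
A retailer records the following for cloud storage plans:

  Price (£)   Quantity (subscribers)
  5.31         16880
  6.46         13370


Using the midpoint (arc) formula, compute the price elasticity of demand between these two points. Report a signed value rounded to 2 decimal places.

-1.19

%ΔQ = (13370 − 16880) / [(16880 + 13370)/2] = -3510/15125 = -0.232066…
%ΔP = (6.46 − 5.31) / [(5.31 + 6.46)/2] = 1.15/5.885 = 0.195412…
Arc Ed = %ΔQ / %ΔP = (-3510/15125) / (1.15/5.885) = -1.1875…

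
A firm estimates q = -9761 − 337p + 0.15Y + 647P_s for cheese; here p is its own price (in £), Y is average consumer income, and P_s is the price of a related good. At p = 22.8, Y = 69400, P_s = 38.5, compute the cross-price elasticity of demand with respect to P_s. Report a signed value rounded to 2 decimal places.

At the given values, q = -9761 − 337(22.8) + 0.15(69400) + 647(38.5) = 17874.9.
∂q/∂P_s = 647.
E = (647) × (38.5/17874.9) = 1.3935…

1.39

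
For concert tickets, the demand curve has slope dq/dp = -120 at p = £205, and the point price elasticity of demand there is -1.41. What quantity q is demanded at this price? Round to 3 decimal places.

Ed = (dq/dp)·(p/q) ⇒ q = (dq/dp)·p/Ed = (-120)·205/(-1.41) = 17446.80851…

17446.809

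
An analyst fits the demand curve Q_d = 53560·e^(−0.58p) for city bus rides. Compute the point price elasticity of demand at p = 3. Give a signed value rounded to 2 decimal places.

dQ_d/dp = −0.58·Q_d = -5452.51. At p = 3, Q_d = 9400.87.
Ed = (dQ_d/dp)·(p/Q_d) = (-5452.51) × (3/9400.87) = -1.74

-1.74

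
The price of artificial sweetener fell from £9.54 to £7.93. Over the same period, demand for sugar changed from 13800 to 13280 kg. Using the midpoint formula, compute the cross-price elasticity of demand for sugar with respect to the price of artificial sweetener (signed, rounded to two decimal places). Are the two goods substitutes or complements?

0.21; substitutes

%ΔQ_{sugar} = (13280 − 13800)/avg = -520/13540 = -0.038404…
%ΔP_{artificial sweetener} = (7.93 − 9.54)/avg = -1.61/8.735 = -0.184315…
E_cross = (-520/13540) / (-1.61/8.735) = 0.2083…
E_cross > 0 ⇒ the goods are substitutes.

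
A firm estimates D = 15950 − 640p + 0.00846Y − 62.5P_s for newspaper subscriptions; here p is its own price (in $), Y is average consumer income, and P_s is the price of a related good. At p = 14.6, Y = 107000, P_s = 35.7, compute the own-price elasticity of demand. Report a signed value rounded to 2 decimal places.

-1.77

At the given values, D = 15950 − 640(14.6) + 0.00846(107000) − 62.5(35.7) = 5279.97.
∂D/∂p = −640.
E = (-640) × (14.6/5279.97) = -1.7697…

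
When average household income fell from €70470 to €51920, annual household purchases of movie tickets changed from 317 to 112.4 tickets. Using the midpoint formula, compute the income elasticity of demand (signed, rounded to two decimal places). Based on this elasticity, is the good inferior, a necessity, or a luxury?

%ΔQ = (112.4 − 317)/[( 317 + 112.4)/2] = -204.6/214.7 = -0.952957…
%ΔIncome = (51920 − 70470)/[( 70470 + 51920)/2] = -18550/61195 = -0.303129…
E_income = (-204.6/214.7) / (-18550/61195) = 3.1437…
E_income > 1 ⇒ normal good, luxury.

3.14; luxury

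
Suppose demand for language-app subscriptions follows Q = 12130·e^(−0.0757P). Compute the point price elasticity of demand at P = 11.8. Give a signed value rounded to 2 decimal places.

dQ/dP = −0.0757·Q = -375.854. At P = 11.8, Q = 4965.04.
Ed = (dQ/dP)·(P/Q) = (-375.854) × (11.8/4965.04) = -0.8932…

-0.89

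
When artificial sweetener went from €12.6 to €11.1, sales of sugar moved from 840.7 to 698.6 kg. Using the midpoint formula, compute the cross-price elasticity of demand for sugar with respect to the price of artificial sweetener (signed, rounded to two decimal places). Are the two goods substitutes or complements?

1.46; substitutes

%ΔQ_{sugar} = (698.6 − 840.7)/avg = -142.1/769.65 = -0.184629…
%ΔP_{artificial sweetener} = (11.1 − 12.6)/avg = -1.5/11.85 = -0.126582…
E_cross = (-142.1/769.65) / (-1.5/11.85) = 1.4585…
E_cross > 0 ⇒ the goods are substitutes.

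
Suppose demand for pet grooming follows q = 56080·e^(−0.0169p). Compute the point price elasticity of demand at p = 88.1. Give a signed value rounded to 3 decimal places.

-1.489

dq/dp = −0.0169·q = -213.835. At p = 88.1, q = 12652.9.
Ed = (dq/dp)·(p/q) = (-213.835) × (88.1/12652.9) = -1.48889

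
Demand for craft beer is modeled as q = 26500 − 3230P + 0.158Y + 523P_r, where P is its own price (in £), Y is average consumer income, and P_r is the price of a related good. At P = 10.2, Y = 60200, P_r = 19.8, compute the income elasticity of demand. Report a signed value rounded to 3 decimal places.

At the given values, q = 26500 − 3230(10.2) + 0.158(60200) + 523(19.8) = 13421.
∂q/∂Y = 0.158.
E = (0.158) × (60200/13421) = 0.70871…

0.709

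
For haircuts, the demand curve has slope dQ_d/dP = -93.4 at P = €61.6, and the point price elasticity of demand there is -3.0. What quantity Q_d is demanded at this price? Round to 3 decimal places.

1917.813

Ed = (dQ_d/dP)·(P/Q_d) ⇒ Q_d = (dQ_d/dP)·P/Ed = (-93.4)·61.6/(-3.0) = 1917.81333…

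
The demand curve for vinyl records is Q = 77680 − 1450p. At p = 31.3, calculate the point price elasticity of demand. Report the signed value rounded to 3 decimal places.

dQ/dp = −1450. At p = 31.3, Q = 77680 − 1450(31.3) = 32295.
Ed = (dQ/dp)·(p/Q) = −1450 × (31.3/32295) = -1.40532…

-1.405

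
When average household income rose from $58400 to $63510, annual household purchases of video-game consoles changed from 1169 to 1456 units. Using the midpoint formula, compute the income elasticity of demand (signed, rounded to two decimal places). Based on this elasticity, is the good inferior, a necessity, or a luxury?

2.61; luxury

%ΔQ = (1456 − 1169)/[( 1169 + 1456)/2] = 287/1312.5 = 0.218666…
%ΔIncome = (63510 − 58400)/[( 58400 + 63510)/2] = 5110/60955 = 0.083832…
E_income = (287/1312.5) / (5110/60955) = 2.6083…
E_income > 1 ⇒ normal good, luxury.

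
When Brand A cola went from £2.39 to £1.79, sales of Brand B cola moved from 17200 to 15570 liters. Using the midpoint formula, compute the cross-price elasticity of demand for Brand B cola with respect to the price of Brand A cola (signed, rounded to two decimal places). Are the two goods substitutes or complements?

%ΔQ_{Brand B cola} = (15570 − 17200)/avg = -1630/16385 = -0.099481…
%ΔP_{Brand A cola} = (1.79 − 2.39)/avg = -0.6/2.09 = -0.287081…
E_cross = (-1630/16385) / (-0.6/2.09) = 0.3465…
E_cross > 0 ⇒ the goods are substitutes.

0.35; substitutes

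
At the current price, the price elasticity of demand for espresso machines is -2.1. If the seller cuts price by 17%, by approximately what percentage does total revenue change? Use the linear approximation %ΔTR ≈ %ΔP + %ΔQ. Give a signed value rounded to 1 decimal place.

%ΔQ ≈ Ed × %ΔP = (-2.1) × (-17%) = +35.7000%
%ΔTR ≈ %ΔP + %ΔQ = (-17%) + (+35.7000%) = +18.7000%

+18.7%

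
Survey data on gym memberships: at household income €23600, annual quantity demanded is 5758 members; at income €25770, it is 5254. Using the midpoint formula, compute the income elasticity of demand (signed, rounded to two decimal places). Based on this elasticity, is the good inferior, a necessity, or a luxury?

-1.04; inferior

%ΔQ = (5254 − 5758)/[( 5758 + 5254)/2] = -504/5506 = -0.091536…
%ΔIncome = (25770 − 23600)/[( 23600 + 25770)/2] = 2170/24685 = 0.087907…
E_income = (-504/5506) / (2170/24685) = -1.0412…
E_income < 0 ⇒ inferior good.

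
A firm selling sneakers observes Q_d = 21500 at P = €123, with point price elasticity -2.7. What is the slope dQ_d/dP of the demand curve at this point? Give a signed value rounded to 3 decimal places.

-471.951

Ed = (dQ_d/dP)·(P/Q_d) ⇒ dQ_d/dP = Ed·Q_d/P = (-2.7)·21500/123 = -471.95121…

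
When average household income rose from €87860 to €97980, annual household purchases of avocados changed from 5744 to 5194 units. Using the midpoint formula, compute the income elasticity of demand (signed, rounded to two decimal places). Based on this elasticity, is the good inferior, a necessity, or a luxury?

-0.92; inferior

%ΔQ = (5194 − 5744)/[( 5744 + 5194)/2] = -550/5469 = -0.100566…
%ΔIncome = (97980 − 87860)/[( 87860 + 97980)/2] = 10120/92920 = 0.108910…
E_income = (-550/5469) / (10120/92920) = -0.9233…
E_income < 0 ⇒ inferior good.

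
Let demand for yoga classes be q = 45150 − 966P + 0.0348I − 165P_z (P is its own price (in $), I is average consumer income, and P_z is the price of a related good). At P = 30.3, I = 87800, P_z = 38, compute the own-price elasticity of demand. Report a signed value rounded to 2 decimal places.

At the given values, q = 45150 − 966(30.3) + 0.0348(87800) − 165(38) = 12665.64.
∂q/∂P = −966.
E = (-966) × (30.3/12665.64) = -2.3109…

-2.31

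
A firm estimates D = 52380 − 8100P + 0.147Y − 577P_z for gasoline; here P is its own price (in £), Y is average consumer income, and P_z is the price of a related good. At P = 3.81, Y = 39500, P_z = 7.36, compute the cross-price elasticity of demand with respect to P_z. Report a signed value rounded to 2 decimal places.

At the given values, D = 52380 − 8100(3.81) + 0.147(39500) − 577(7.36) = 23078.78.
∂D/∂P_z = -577.
E = (-577) × (7.36/23078.78) = -0.1840…

-0.18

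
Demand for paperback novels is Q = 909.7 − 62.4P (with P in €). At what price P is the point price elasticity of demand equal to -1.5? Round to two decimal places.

Ed = −62.4P/(909.7 − 62.4P). Set this equal to -1.5:
62.4P = 1.5·(909.7 − 62.4P) ⇒ 62.4P(1 + 1.5) = 1.5·909.7
P = 1.5·909.7 / (62.4·2.5) = 8.7471…

8.75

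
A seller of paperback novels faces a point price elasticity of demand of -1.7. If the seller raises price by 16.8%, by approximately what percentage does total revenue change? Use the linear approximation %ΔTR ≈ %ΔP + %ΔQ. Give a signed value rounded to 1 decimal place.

%ΔQ ≈ Ed × %ΔP = (-1.7) × (+16.8%) = -28.5600%
%ΔTR ≈ %ΔP + %ΔQ = (+16.8%) + (-28.5600%) = -11.7600%

-11.8%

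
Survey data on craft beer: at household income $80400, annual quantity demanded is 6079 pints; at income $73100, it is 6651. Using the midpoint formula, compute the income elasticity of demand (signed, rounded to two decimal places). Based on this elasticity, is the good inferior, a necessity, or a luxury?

-0.94; inferior

%ΔQ = (6651 − 6079)/[( 6079 + 6651)/2] = 572/6365 = 0.089866…
%ΔIncome = (73100 − 80400)/[( 80400 + 73100)/2] = -7300/76750 = -0.095114…
E_income = (572/6365) / (-7300/76750) = -0.9448…
E_income < 0 ⇒ inferior good.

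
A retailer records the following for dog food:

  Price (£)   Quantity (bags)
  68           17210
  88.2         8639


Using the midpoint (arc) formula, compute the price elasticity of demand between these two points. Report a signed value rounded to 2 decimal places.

%ΔQ = (8639 − 17210) / [(17210 + 8639)/2] = -8571/12924.5 = -0.663159…
%ΔP = (88.2 − 68) / [(68 + 88.2)/2] = 20.2/78.1 = 0.258642…
Arc Ed = %ΔQ / %ΔP = (-8571/12924.5) / (20.2/78.1) = -2.5639…

-2.56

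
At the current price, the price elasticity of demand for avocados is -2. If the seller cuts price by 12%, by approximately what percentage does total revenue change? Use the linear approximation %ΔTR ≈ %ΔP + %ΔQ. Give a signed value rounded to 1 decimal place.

+12.0%

%ΔQ ≈ Ed × %ΔP = (-2) × (-12%) = +24.0000%
%ΔTR ≈ %ΔP + %ΔQ = (-12%) + (+24.0000%) = +12.0000%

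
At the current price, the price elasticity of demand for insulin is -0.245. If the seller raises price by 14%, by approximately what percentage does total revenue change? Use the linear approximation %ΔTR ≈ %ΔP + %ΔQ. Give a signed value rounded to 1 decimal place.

%ΔQ ≈ Ed × %ΔP = (-0.245) × (+14%) = -3.4300%
%ΔTR ≈ %ΔP + %ΔQ = (+14%) + (-3.4300%) = +10.5700%

+10.6%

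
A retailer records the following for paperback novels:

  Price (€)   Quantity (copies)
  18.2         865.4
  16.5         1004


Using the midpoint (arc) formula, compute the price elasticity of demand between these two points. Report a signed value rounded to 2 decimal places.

-1.51

%ΔQ = (1004 − 865.4) / [(865.4 + 1004)/2] = 138.6/934.7 = 0.148282…
%ΔP = (16.5 − 18.2) / [(18.2 + 16.5)/2] = -1.7/17.35 = -0.097982…
Arc Ed = %ΔQ / %ΔP = (138.6/934.7) / (-1.7/17.35) = -1.5133…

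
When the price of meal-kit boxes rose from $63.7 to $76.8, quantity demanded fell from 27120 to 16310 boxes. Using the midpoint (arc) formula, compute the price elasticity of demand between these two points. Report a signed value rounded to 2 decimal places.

%ΔQ = (16310 − 27120) / [(27120 + 16310)/2] = -10810/21715 = -0.497812…
%ΔP = (76.8 − 63.7) / [(63.7 + 76.8)/2] = 13.1/70.25 = 0.186476…
Arc Ed = %ΔQ / %ΔP = (-10810/21715) / (13.1/70.25) = -2.6695…

-2.67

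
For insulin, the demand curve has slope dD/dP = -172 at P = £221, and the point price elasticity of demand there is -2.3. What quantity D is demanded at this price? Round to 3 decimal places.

Ed = (dD/dP)·(P/D) ⇒ D = (dD/dP)·P/Ed = (-172)·221/(-2.3) = 16526.95652…

16526.957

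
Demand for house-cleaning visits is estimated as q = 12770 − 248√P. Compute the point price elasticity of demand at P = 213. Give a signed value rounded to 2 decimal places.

-0.20

dq/dP = −248/(2√P) = -8.49634. At P = 213, q = 9150.56.
Ed = (dq/dP)·(P/q) = (-8.49634) × (213/9150.56) = -0.1977…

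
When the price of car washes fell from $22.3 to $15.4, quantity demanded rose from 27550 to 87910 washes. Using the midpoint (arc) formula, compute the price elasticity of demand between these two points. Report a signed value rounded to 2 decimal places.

%ΔQ = (87910 − 27550) / [(27550 + 87910)/2] = 60360/57730 = 1.045556…
%ΔP = (15.4 − 22.3) / [(22.3 + 15.4)/2] = -6.9/18.85 = -0.366047…
Arc Ed = %ΔQ / %ΔP = (60360/57730) / (-6.9/18.85) = -2.8563…

-2.86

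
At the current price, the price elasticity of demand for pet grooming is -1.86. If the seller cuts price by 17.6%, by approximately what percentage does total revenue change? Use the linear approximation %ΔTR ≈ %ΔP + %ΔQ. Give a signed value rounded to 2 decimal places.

%ΔQ ≈ Ed × %ΔP = (-1.86) × (-17.6%) = +32.7360%
%ΔTR ≈ %ΔP + %ΔQ = (-17.6%) + (+32.7360%) = +15.1360%

+15.14%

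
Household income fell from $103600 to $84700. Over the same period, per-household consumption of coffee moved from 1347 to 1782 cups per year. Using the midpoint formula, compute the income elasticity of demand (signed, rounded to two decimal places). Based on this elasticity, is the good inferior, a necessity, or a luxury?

-1.39; inferior

%ΔQ = (1782 − 1347)/[( 1347 + 1782)/2] = 435/1564.5 = 0.278044…
%ΔIncome = (84700 − 103600)/[( 103600 + 84700)/2] = -18900/94150 = -0.200743…
E_income = (435/1564.5) / (-18900/94150) = -1.3850…
E_income < 0 ⇒ inferior good.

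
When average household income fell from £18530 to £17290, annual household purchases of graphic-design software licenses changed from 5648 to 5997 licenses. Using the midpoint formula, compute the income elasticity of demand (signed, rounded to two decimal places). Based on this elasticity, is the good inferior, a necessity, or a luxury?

-0.87; inferior

%ΔQ = (5997 − 5648)/[( 5648 + 5997)/2] = 349/5822.5 = 0.059939…
%ΔIncome = (17290 − 18530)/[( 18530 + 17290)/2] = -1240/17910 = -0.069235…
E_income = (349/5822.5) / (-1240/17910) = -0.8657…
E_income < 0 ⇒ inferior good.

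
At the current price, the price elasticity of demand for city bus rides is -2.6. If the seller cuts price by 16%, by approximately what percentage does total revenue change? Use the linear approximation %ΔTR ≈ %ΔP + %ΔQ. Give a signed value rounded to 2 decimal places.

%ΔQ ≈ Ed × %ΔP = (-2.6) × (-16%) = +41.6000%
%ΔTR ≈ %ΔP + %ΔQ = (-16%) + (+41.6000%) = +25.6000%

+25.60%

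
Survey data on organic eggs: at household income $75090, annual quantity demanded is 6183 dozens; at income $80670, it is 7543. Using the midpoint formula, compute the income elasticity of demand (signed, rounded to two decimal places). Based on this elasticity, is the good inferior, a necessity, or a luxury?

2.77; luxury

%ΔQ = (7543 − 6183)/[( 6183 + 7543)/2] = 1360/6863 = 0.198164…
%ΔIncome = (80670 − 75090)/[( 75090 + 80670)/2] = 5580/77880 = 0.071648…
E_income = (1360/6863) / (5580/77880) = 2.7657…
E_income > 1 ⇒ normal good, luxury.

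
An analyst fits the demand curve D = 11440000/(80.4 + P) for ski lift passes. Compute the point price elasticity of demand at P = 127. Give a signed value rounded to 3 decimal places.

dD/dP = −11440000/(80.4 + P)² = -265.955. At P = 127, D = 55159.1.
Ed = (dD/dP)·(P/D) = (-265.955) × (127/55159.1) = -0.61234…

-0.612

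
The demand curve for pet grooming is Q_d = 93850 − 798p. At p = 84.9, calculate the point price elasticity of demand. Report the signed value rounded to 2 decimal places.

-2.60

dQ_d/dp = −798. At p = 84.9, Q_d = 93850 − 798(84.9) = 26099.8.
Ed = (dQ_d/dp)·(p/Q_d) = −798 × (84.9/26099.8) = -2.5958…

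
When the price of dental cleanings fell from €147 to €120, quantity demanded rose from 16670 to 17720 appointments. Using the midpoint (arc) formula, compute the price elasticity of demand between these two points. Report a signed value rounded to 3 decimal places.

%ΔQ = (17720 − 16670) / [(16670 + 17720)/2] = 1050/17195 = 0.061064…
%ΔP = (120 − 147) / [(147 + 120)/2] = -27/133.5 = -0.202247…
Arc Ed = %ΔQ / %ΔP = (1050/17195) / (-27/133.5) = -0.30192…

-0.302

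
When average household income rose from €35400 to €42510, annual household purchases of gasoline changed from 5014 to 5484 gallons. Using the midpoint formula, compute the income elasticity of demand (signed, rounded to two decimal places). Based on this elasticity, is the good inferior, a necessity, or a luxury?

0.49; necessity

%ΔQ = (5484 − 5014)/[( 5014 + 5484)/2] = 470/5249 = 0.089540…
%ΔIncome = (42510 − 35400)/[( 35400 + 42510)/2] = 7110/38955 = 0.182518…
E_income = (470/5249) / (7110/38955) = 0.4905…
0 < E_income < 1 ⇒ normal good, necessity.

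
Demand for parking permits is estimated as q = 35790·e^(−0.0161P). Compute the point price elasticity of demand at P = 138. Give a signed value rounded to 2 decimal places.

dq/dP = −0.0161·q = -62.4701. At P = 138, q = 3880.13.
Ed = (dq/dP)·(P/q) = (-62.4701) × (138/3880.13) = -2.2218

-2.22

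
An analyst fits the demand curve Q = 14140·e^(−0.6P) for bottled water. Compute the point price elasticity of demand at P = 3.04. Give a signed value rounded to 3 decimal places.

dQ/dP = −0.6·Q = -1369.14. At P = 3.04, Q = 2281.9.
Ed = (dQ/dP)·(P/Q) = (-1369.14) × (3.04/2281.9) = -1.824

-1.824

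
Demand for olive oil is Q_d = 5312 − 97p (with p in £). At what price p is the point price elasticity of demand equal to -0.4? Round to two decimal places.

15.65

Ed = −97p/(5312 − 97p). Set this equal to -0.4:
97p = 0.4·(5312 − 97p) ⇒ 97p(1 + 0.4) = 0.4·5312
p = 0.4·5312 / (97·1.4) = 15.6465…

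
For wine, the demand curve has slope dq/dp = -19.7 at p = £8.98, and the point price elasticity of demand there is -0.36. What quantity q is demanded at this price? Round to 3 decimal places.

491.406

Ed = (dq/dp)·(p/q) ⇒ q = (dq/dp)·p/Ed = (-19.7)·8.98/(-0.36) = 491.40555…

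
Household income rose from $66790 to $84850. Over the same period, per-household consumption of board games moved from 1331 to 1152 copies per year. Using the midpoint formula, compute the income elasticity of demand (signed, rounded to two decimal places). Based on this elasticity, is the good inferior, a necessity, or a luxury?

%ΔQ = (1152 − 1331)/[( 1331 + 1152)/2] = -179/1241.5 = -0.144180…
%ΔIncome = (84850 − 66790)/[( 66790 + 84850)/2] = 18060/75820 = 0.238195…
E_income = (-179/1241.5) / (18060/75820) = -0.6053…
E_income < 0 ⇒ inferior good.

-0.61; inferior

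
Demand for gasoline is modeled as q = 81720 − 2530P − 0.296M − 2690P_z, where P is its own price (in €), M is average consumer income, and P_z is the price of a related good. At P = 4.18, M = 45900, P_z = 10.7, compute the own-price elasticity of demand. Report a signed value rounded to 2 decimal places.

-0.37

At the given values, q = 81720 − 2530(4.18) − 0.296(45900) − 2690(10.7) = 28775.2.
∂q/∂P = −2530.
E = (-2530) × (4.18/28775.2) = -0.3675…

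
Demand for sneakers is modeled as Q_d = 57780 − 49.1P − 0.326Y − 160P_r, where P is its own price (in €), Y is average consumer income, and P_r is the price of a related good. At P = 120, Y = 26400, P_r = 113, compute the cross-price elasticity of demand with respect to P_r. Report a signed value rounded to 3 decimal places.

-0.717

At the given values, Q_d = 57780 − 49.1(120) − 0.326(26400) − 160(113) = 25201.6.
∂Q_d/∂P_r = -160.
E = (-160) × (113/25201.6) = -0.71741…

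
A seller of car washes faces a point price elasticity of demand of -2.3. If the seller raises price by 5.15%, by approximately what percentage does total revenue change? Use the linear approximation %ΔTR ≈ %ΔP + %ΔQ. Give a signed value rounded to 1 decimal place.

%ΔQ ≈ Ed × %ΔP = (-2.3) × (+5.15%) = -11.8450%
%ΔTR ≈ %ΔP + %ΔQ = (+5.15%) + (-11.8450%) = -6.6950%

-6.7%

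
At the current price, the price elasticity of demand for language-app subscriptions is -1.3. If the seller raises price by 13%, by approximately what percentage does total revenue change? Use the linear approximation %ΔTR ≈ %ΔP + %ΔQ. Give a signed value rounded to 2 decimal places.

%ΔQ ≈ Ed × %ΔP = (-1.3) × (+13%) = -16.9000%
%ΔTR ≈ %ΔP + %ΔQ = (+13%) + (-16.9000%) = -3.9000%

-3.90%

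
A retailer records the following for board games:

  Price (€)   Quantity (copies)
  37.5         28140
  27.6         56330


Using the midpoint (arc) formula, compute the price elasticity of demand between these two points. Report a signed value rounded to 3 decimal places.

%ΔQ = (56330 − 28140) / [(28140 + 56330)/2] = 28190/42235 = 0.667455…
%ΔP = (27.6 − 37.5) / [(37.5 + 27.6)/2] = -9.9/32.55 = -0.304147…
Arc Ed = %ΔQ / %ΔP = (28190/42235) / (-9.9/32.55) = -2.19451…

-2.195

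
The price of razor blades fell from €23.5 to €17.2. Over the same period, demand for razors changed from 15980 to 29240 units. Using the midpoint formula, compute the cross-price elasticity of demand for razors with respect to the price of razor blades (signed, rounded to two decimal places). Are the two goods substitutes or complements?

-1.89; complements

%ΔQ_{razors} = (29240 − 15980)/avg = 13260/22610 = 0.586466…
%ΔP_{razor blades} = (17.2 − 23.5)/avg = -6.3/20.35 = -0.309582…
E_cross = (13260/22610) / (-6.3/20.35) = -1.8943…
E_cross < 0 ⇒ the goods are complements.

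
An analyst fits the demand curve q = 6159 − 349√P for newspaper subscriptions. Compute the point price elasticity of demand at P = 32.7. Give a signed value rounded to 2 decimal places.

-0.24

dq/dP = −349/(2√P) = -30.5156. At P = 32.7, q = 4163.28.
Ed = (dq/dP)·(P/q) = (-30.5156) × (32.7/4163.28) = -0.2396…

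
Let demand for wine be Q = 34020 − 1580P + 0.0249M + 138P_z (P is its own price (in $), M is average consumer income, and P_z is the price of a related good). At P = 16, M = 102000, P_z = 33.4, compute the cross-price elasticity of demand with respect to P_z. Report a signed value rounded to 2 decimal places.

At the given values, Q = 34020 − 1580(16) + 0.0249(102000) + 138(33.4) = 15889.
∂Q/∂P_z = 138.
E = (138) × (33.4/15889) = 0.2900…

0.29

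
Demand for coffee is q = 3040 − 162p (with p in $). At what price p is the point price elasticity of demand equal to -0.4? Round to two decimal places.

5.36

Ed = −162p/(3040 − 162p). Set this equal to -0.4:
162p = 0.4·(3040 − 162p) ⇒ 162p(1 + 0.4) = 0.4·3040
p = 0.4·3040 / (162·1.4) = 5.3615…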